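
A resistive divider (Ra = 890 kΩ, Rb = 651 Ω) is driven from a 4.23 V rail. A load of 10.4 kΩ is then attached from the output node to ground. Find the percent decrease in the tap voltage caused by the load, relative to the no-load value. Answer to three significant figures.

5.89 %

The divider's output (Thévenin) resistance is Ra‖Rb = 650.5 Ω.
Fractional drop under load = R_th/(R_th + R_L) = 650.5 / (650.5 + 10400) = 0.05887.
So the output falls by 5.89 %.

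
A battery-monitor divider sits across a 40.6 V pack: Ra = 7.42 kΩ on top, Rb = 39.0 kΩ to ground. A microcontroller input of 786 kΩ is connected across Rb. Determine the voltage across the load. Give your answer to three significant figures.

The load sits in parallel with Rb: Rb‖R_L = (39.0 × 786) / (39.0 + 786) = 37.16 kΩ.
V_out = 40.6 × 37.16 / (7.42 + 37.16) = 40.6 × 37.16/44.58 = 33.8 V.

V_out ≈ 33.8 V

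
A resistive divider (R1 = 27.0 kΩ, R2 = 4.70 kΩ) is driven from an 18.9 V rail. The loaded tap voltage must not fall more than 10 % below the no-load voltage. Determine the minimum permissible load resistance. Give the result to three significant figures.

R_L(min) ≈ 36.0 kΩ

Output resistance R_th = R1‖R2 = (27.0 × 4.70)/31.70 = 4.003 kΩ.
The fractional drop is R_th/(R_th + R_L); requiring this ≤ 0.100 gives R_L ≥ R_th(1/0.100 − 1) = 4.003 × 9.000 = 36.0 kΩ.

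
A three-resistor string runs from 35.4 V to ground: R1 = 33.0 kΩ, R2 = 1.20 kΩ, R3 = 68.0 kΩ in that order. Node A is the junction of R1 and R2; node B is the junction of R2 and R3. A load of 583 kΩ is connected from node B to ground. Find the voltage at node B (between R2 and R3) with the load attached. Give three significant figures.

At node B, R3 is in parallel with the load: R3‖R_L = 60.90 kΩ.
Below node A the resistance is R2 + (R3‖R_L) = 62.10 kΩ, so V_A = 35.4 × 62.10/95.10 = 23.12 V.
Then V_B = V_A × (R3‖R_L)/(R2 + R3‖R_L) = 23.12 × 60.90/62.10 = 22.7 V.

V ≈ 22.7 V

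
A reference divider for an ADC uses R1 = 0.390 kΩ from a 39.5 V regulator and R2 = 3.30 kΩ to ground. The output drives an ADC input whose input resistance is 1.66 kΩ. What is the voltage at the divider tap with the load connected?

V_out ≈ 29.2 V

The load sits in parallel with R2: R2‖R_L = (3300 × 1660) / (3300 + 1660) = 1104 Ω.
V_out = 39.5 × 1104 / (390 + 1104) = 39.5 × 1104/1494 = 29.2 V.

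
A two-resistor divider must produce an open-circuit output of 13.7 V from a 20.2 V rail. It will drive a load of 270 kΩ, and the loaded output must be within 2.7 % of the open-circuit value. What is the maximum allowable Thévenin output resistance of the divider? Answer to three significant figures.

R_th ≤ 7.49 kΩ

Loading drop = R_th/(R_th + R_L) ≤ 0.0270, so R_th ≤ R_L · ε/(1−ε) = 270 kΩ × 0.0270/0.9730 = 7.49 kΩ.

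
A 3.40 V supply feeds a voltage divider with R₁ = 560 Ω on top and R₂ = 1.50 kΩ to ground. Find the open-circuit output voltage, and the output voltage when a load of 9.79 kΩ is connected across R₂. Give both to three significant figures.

Unloaded: 2.48 V; loaded: 2.38 V

Open-circuit: V = 3.40 × 1500/(560 + 1500) = 2.48 V.
With the load, R₂ becomes R₂‖R_L = 1301 Ω, so V = 3.40 × 1301/1861 = 2.38 V.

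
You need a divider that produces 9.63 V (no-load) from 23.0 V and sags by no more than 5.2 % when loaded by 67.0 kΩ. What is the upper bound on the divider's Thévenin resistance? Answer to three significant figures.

R_th ≤ 3.68 kΩ

Loading drop = R_th/(R_th + R_L) ≤ 0.0520, so R_th ≤ R_L · ε/(1−ε) = 67.0 kΩ × 0.0520/0.9480 = 3.68 kΩ.
(Any R1, R2 with R2/(R1+R2) = 0.419 and R1‖R2 ≤ 3.68 kΩ will meet the spec.)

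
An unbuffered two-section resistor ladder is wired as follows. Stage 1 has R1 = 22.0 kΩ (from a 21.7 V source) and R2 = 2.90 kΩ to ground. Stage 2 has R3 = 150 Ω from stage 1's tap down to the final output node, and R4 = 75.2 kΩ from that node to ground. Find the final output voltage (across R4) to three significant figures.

Stage 2 presents R3+R4 = 75350 Ω as a load on stage 1's tap.
Stage 1's lower leg becomes R2‖(R3+R4) = 2793 Ω, so V_mid = 21.7 × 2793/24790 = 2.444 V.
Stage 2 is itself unloaded: V_out = V_mid × R4/(R3+R4) = 2.444 × 75200/75350 = 2.44 V.

V_out ≈ 2.44 V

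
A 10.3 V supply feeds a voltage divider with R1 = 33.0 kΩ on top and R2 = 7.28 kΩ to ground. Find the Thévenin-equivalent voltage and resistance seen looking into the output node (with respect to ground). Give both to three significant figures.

V_th = 1.86 V, R_th = 5.96 kΩ

V_th is the open-circuit tap voltage: 10.3 × 7.28/(33.0 + 7.28) = 1.86 V.
With the supply zeroed, R1 and R2 appear in parallel from the tap: R_th = R1‖R2 = (33.0 × 7.28)/40.28 = 5.96 kΩ.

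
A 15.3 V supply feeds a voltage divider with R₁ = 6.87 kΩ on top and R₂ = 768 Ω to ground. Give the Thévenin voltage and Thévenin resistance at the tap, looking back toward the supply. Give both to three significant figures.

V_th = 1.54 V, R_th = 691 Ω

V_th is the open-circuit tap voltage: 15.3 × 768/(6870 + 768) = 1.54 V.
With the supply zeroed, R₁ and R₂ appear in parallel from the tap: R_th = R₁‖R₂ = (6870 × 768)/7638 = 691 Ω.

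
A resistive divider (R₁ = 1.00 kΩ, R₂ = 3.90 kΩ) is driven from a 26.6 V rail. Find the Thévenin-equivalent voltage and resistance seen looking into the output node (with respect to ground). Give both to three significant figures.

V_th = 21.2 V, R_th = 796 Ω

V_th is the open-circuit tap voltage: 26.6 × 3.90/(1.00 + 3.90) = 21.2 V.
With the supply zeroed, R₁ and R₂ appear in parallel from the tap: R_th = R₁‖R₂ = (1.00 × 3.90)/4.900 = 796 Ω.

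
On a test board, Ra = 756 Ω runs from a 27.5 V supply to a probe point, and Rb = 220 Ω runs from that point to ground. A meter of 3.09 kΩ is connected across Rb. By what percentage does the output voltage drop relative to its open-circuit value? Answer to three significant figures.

The divider's output (Thévenin) resistance is Ra‖Rb = 170.4 Ω.
Fractional drop under load = R_th/(R_th + R_L) = 170.4 / (170.4 + 3090) = 0.05227.
So the output falls by 5.23 %.

5.23 %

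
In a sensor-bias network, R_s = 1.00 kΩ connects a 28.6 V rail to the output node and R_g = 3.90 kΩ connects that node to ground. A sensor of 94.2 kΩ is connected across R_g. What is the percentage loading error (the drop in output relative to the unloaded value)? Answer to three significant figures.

The divider's output (Thévenin) resistance is R_s‖R_g = 0.7959 kΩ.
Fractional drop under load = R_th/(R_th + R_L) = 0.7959 / (0.7959 + 94.2) = 0.008378.
So the output falls by 0.838 %.

0.838 %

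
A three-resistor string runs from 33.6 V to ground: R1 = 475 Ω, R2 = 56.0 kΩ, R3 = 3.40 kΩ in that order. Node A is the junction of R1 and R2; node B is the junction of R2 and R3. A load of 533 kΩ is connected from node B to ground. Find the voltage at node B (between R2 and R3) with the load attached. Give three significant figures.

V ≈ 1.90 V

At node B, R3 is in parallel with the load: R3‖R_L = 3378 Ω.
Below node A the resistance is R2 + (R3‖R_L) = 59380 Ω, so V_A = 33.6 × 59380/59850 = 33.33 V.
Then V_B = V_A × (R3‖R_L)/(R2 + R3‖R_L) = 33.33 × 3378/59380 = 1.90 V.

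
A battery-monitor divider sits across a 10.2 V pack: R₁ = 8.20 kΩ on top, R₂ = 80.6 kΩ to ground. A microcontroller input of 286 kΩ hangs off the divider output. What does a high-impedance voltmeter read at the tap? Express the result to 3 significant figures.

V_out ≈ 9.02 V

The load sits in parallel with R₂: R₂‖R_L = (80.6 × 286) / (80.6 + 286) = 62.88 kΩ.
V_out = 10.2 × 62.88 / (8.20 + 62.88) = 10.2 × 62.88/71.08 = 9.02 V.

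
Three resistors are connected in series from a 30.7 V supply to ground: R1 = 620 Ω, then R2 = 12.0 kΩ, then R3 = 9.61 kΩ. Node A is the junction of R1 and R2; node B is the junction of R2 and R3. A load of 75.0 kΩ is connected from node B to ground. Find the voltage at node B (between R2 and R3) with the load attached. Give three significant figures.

At node B, R3 is in parallel with the load: R3‖R_L = 8518 Ω.
Below node A the resistance is R2 + (R3‖R_L) = 20520 Ω, so V_A = 30.7 × 20520/21140 = 29.80 V.
Then V_B = V_A × (R3‖R_L)/(R2 + R3‖R_L) = 29.80 × 8518/20520 = 12.4 V.

V ≈ 12.4 V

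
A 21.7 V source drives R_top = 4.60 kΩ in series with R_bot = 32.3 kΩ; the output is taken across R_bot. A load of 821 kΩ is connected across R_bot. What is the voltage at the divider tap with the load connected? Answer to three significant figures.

The load sits in parallel with R_bot: R_bot‖R_L = (32.3 × 821) / (32.3 + 821) = 31.08 kΩ.
V_out = 21.7 × 31.08 / (4.60 + 31.08) = 21.7 × 31.08/35.68 = 18.9 V.
(Unloaded it would have been 19.0 V.)

V_out ≈ 18.9 V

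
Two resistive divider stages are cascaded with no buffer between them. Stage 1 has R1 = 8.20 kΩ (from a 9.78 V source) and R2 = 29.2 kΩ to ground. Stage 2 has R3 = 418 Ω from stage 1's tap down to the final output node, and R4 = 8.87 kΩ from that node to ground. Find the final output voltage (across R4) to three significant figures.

V_out ≈ 4.32 V

Stage 2 presents R3+R4 = 9288 Ω as a load on stage 1's tap.
Stage 1's lower leg becomes R2‖(R3+R4) = 7047 Ω, so V_mid = 9.78 × 7047/15250 = 4.520 V.
Stage 2 is itself unloaded: V_out = V_mid × R4/(R3+R4) = 4.520 × 8870/9288 = 4.32 V.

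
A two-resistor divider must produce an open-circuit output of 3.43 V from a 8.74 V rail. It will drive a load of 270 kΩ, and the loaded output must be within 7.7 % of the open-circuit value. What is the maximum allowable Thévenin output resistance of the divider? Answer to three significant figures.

Loading drop = R_th/(R_th + R_L) ≤ 0.0770, so R_th ≤ R_L · ε/(1−ε) = 270 kΩ × 0.0770/0.9230 = 22.5 kΩ.

R_th ≤ 22.5 kΩ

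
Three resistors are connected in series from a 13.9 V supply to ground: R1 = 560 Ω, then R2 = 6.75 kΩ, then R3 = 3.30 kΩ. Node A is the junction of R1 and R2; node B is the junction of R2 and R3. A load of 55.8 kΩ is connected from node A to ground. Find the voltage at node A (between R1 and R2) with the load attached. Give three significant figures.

Below node A the series string R2+R3 = 10050 Ω sits in parallel with the 55800 Ω load: 8516 Ω.
V_A = 13.9 × 8516/(560 + 8516) = 13.0 V.

V ≈ 13.0 V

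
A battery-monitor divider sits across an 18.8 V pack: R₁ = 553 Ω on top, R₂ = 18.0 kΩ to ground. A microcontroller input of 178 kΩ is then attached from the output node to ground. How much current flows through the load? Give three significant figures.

R₂‖R_L = 16350 Ω; V_out = 18.8 × 16350/16900 = 18.18 V.
I_L = V_out / R_L = 18.18 / 178 kΩ = 0.102 mA.

I_L ≈ 0.102 mA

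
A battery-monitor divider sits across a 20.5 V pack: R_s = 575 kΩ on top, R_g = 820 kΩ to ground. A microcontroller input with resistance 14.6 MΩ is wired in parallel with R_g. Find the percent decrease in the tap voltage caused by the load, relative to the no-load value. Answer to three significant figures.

The divider's output (Thévenin) resistance is R_s‖R_g = 338.0 kΩ.
Fractional drop under load = R_th/(R_th + R_L) = 338.0 / (338.0 + 14600) = 0.02263.
So the output falls by 2.26 %.

2.26 %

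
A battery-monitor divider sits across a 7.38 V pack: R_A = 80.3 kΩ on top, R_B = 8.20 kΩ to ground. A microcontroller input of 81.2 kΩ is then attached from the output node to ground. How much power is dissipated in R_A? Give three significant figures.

P ≈ 0.568 mW

Total resistance from the source is R_A + (R_B‖R_L) = 87.75 kΩ, so I = 7.38/87.75 kΩ = 0.08410 mA.
P = I²·R_A = (0.08410 mA)² × 80.3 kΩ = 0.568 mW.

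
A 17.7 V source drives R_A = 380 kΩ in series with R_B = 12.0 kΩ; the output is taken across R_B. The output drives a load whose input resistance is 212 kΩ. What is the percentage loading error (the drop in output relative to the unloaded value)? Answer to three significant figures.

5.20 %

The divider's output (Thévenin) resistance is R_A‖R_B = 11.63 kΩ.
Fractional drop under load = R_th/(R_th + R_L) = 11.63 / (11.63 + 212) = 0.05202.
So the output falls by 5.20 %.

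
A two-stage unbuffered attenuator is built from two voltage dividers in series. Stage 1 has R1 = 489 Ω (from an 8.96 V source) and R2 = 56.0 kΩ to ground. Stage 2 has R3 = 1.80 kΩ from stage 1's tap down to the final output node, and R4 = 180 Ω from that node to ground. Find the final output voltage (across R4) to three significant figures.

V_out ≈ 0.649 V

Stage 2 presents R3+R4 = 1980 Ω as a load on stage 1's tap.
Stage 1's lower leg becomes R2‖(R3+R4) = 1912 Ω, so V_mid = 8.96 × 1912/2401 = 7.135 V.
Stage 2 is itself unloaded: V_out = V_mid × R4/(R3+R4) = 7.135 × 180/1980 = 0.649 V.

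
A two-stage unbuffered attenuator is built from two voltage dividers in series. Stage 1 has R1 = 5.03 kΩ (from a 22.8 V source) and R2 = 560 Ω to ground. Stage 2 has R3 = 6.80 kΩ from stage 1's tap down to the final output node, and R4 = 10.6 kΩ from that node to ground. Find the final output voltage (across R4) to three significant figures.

V_out ≈ 1.35 V

Stage 2 presents R3+R4 = 17400 Ω as a load on stage 1's tap.
Stage 1's lower leg becomes R2‖(R3+R4) = 542.5 Ω, so V_mid = 22.8 × 542.5/5573 = 2.220 V.
Stage 2 is itself unloaded: V_out = V_mid × R4/(R3+R4) = 2.220 × 10600/17400 = 1.35 V.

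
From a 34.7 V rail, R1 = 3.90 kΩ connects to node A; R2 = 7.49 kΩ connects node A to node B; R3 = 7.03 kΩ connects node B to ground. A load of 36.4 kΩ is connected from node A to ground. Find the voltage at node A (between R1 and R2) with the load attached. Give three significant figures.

Below node A the series string R2+R3 = 14.52 kΩ sits in parallel with the 36.4 kΩ load: 10.38 kΩ.
V_A = 34.7 × 10.38/(3.90 + 10.38) = 25.2 V.

V ≈ 25.2 V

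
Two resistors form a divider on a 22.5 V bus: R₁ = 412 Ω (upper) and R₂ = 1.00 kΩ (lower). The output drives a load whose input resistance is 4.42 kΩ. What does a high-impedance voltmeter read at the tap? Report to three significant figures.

The load sits in parallel with R₂: R₂‖R_L = (1000 × 4420) / (1000 + 4420) = 815.5 Ω.
V_out = 22.5 × 815.5 / (412 + 815.5) = 22.5 × 815.5/1227 = 14.9 V.
(Unloaded it would have been 15.9 V.)

V_out ≈ 14.9 V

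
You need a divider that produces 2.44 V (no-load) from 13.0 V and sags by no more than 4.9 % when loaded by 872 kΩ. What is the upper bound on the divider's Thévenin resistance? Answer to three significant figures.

R_th ≤ 44.9 kΩ

Loading drop = R_th/(R_th + R_L) ≤ 0.0490, so R_th ≤ R_L · ε/(1−ε) = 872 kΩ × 0.0490/0.9510 = 44.9 kΩ.
(Any R1, R2 with R2/(R1+R2) = 0.188 and R1‖R2 ≤ 44.9 kΩ will meet the spec.)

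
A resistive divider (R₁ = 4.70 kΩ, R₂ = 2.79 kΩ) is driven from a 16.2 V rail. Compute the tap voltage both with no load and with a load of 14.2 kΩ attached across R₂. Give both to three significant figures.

Unloaded: 6.03 V; loaded: 5.37 V

Open-circuit: V = 16.2 × 2.79/(4.70 + 2.79) = 6.03 V.
With the load, R₂ becomes R₂‖R_L = 2.332 kΩ, so V = 16.2 × 2.332/7.032 = 5.37 V.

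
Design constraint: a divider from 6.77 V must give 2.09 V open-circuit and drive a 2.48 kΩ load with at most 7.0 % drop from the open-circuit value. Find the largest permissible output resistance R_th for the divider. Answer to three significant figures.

Loading drop = R_th/(R_th + R_L) ≤ 0.0700, so R_th ≤ R_L · ε/(1−ε) = 2.48 kΩ × 0.0700/0.9300 = 187 Ω.
(Any R1, R2 with R2/(R1+R2) = 0.309 and R1‖R2 ≤ 187 Ω will meet the spec.)

R_th ≤ 187 Ω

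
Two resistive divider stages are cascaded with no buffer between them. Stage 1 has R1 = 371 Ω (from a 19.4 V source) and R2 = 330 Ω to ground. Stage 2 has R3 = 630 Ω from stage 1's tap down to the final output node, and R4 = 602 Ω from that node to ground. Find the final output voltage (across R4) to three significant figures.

V_out ≈ 3.91 V

Stage 2 presents R3+R4 = 1232 Ω as a load on stage 1's tap.
Stage 1's lower leg becomes R2‖(R3+R4) = 260.3 Ω, so V_mid = 19.4 × 260.3/631.3 = 7.999 V.
Stage 2 is itself unloaded: V_out = V_mid × R4/(R3+R4) = 7.999 × 602/1232 = 3.91 V.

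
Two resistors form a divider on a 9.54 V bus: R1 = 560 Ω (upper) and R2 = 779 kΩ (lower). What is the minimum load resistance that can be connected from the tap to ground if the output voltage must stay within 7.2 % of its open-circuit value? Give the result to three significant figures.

R_L(min) ≈ 7.21 kΩ

Output resistance R_th = R1‖R2 = (560 × 779000)/779600 = 559.6 Ω.
The fractional drop is R_th/(R_th + R_L); requiring this ≤ 0.0720 gives R_L ≥ R_th(1/0.0720 − 1) = 559.6 × 12.89 = 7.21 kΩ.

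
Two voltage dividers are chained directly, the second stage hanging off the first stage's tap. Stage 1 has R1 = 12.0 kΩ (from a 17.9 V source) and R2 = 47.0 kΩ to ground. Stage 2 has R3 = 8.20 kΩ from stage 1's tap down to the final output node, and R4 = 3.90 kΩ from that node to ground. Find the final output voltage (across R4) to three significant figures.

V_out ≈ 2.57 V

Stage 2 presents R3+R4 = 12.10 kΩ as a load on stage 1's tap.
Stage 1's lower leg becomes R2‖(R3+R4) = 9.623 kΩ, so V_mid = 17.9 × 9.623/21.62 = 7.966 V.
Stage 2 is itself unloaded: V_out = V_mid × R4/(R3+R4) = 7.966 × 3.90/12.10 = 2.57 V.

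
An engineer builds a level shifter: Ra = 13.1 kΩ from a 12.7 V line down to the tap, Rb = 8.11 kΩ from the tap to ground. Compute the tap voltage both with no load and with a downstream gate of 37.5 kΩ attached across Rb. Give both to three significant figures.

Open-circuit: V = 12.7 × 8.11/(13.1 + 8.11) = 4.86 V.
With the load, Rb becomes Rb‖R_L = 6.668 kΩ, so V = 12.7 × 6.668/19.77 = 4.28 V.

Unloaded: 4.86 V; loaded: 4.28 V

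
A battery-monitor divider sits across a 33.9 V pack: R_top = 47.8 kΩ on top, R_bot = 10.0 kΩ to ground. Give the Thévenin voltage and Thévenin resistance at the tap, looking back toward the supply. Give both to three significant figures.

V_th = 5.87 V, R_th = 8.27 kΩ

V_th is the open-circuit tap voltage: 33.9 × 10.0/(47.8 + 10.0) = 5.87 V.
With the supply zeroed, R_top and R_bot appear in parallel from the tap: R_th = R_top‖R_bot = (47.8 × 10.0)/57.80 = 8.27 kΩ.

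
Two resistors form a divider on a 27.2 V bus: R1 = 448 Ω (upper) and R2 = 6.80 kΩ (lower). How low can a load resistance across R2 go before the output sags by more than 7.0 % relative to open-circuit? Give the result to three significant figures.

R_L(min) ≈ 5.58 kΩ

Output resistance R_th = R1‖R2 = (448 × 6800)/7248 = 420.3 Ω.
The fractional drop is R_th/(R_th + R_L); requiring this ≤ 0.0700 gives R_L ≥ R_th(1/0.0700 − 1) = 420.3 × 13.29 = 5.58 kΩ.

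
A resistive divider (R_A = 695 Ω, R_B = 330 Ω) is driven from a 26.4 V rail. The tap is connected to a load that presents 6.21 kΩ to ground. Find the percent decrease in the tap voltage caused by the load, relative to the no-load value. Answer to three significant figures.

The divider's output (Thévenin) resistance is R_A‖R_B = 223.8 Ω.
Fractional drop under load = R_th/(R_th + R_L) = 223.8 / (223.8 + 6210) = 0.03478.
So the output falls by 3.48 %.

3.48 %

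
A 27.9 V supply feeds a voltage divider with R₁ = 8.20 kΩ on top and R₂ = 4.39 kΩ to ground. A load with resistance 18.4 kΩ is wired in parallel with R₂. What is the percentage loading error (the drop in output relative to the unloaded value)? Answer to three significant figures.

13.4 %

The divider's output (Thévenin) resistance is R₁‖R₂ = 2.859 kΩ.
Fractional drop under load = R_th/(R_th + R_L) = 2.859 / (2.859 + 18.4) = 0.1345.
So the output falls by 13.4 %.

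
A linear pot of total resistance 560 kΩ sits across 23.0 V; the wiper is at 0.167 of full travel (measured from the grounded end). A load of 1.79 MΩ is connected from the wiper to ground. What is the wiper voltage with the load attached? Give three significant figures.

V ≈ 3.68 V

The wiper splits the pot into (1−α)R = 466.5 kΩ above and αR = 93.52 kΩ below.
Lower section ‖ load = 88.88 kΩ.
V_wiper = 23.0 × 88.88/(466.5 + 88.88) = 3.68 V.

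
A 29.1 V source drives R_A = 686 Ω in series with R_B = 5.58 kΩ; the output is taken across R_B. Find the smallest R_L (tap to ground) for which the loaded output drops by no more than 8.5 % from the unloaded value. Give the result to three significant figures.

R_L(min) ≈ 6.58 kΩ

Output resistance R_th = R_A‖R_B = (686 × 5580)/6266 = 610.9 Ω.
The fractional drop is R_th/(R_th + R_L); requiring this ≤ 0.0850 gives R_L ≥ R_th(1/0.0850 − 1) = 610.9 × 10.76 = 6.58 kΩ.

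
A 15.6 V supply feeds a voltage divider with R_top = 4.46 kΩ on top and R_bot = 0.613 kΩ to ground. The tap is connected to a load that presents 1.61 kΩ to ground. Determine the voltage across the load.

The load sits in parallel with R_bot: R_bot‖R_L = (613 × 1610) / (613 + 1610) = 444.0 Ω.
V_out = 15.6 × 444.0 / (4460 + 444.0) = 15.6 × 444.0/4904 = 1.41 V.

V_out ≈ 1.41 V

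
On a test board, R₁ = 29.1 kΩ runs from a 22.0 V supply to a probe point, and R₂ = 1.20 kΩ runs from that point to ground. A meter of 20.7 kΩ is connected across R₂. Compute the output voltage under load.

V_out ≈ 0.825 V

The load sits in parallel with R₂: R₂‖R_L = (1.20 × 20.7) / (1.20 + 20.7) = 1.134 kΩ.
V_out = 22.0 × 1.134 / (29.1 + 1.134) = 22.0 × 1.134/30.23 = 0.825 V.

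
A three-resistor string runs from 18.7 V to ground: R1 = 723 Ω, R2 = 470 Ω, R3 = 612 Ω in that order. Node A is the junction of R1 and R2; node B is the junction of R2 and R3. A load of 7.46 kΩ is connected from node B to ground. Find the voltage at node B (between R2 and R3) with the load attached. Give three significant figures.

At node B, R3 is in parallel with the load: R3‖R_L = 565.6 Ω.
Below node A the resistance is R2 + (R3‖R_L) = 1036 Ω, so V_A = 18.7 × 1036/1759 = 11.01 V.
Then V_B = V_A × (R3‖R_L)/(R2 + R3‖R_L) = 11.01 × 565.6/1036 = 6.01 V.

V ≈ 6.01 V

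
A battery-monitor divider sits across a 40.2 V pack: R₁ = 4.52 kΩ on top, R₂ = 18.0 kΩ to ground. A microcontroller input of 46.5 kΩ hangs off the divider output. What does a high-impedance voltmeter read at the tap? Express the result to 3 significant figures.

The load sits in parallel with R₂: R₂‖R_L = (18.0 × 46.5) / (18.0 + 46.5) = 12.98 kΩ.
V_out = 40.2 × 12.98 / (4.52 + 12.98) = 40.2 × 12.98/17.50 = 29.8 V.

V_out ≈ 29.8 V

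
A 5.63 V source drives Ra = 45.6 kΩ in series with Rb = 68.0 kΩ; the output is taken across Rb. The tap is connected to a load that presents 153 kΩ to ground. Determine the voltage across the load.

V_out ≈ 2.86 V

The load sits in parallel with Rb: Rb‖R_L = (68.0 × 153) / (68.0 + 153) = 47.08 kΩ.
V_out = 5.63 × 47.08 / (45.6 + 47.08) = 5.63 × 47.08/92.68 = 2.86 V.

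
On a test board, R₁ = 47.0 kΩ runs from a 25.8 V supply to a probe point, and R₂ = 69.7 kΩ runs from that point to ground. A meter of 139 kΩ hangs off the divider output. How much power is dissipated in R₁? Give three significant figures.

Total resistance from the source is R₁ + (R₂‖R_L) = 93.42 kΩ, so I = 25.8/93.42 kΩ = 0.2762 mA.
P = I²·R₁ = (0.2762 mA)² × 47.0 kΩ = 3.58 mW.

P ≈ 3.58 mW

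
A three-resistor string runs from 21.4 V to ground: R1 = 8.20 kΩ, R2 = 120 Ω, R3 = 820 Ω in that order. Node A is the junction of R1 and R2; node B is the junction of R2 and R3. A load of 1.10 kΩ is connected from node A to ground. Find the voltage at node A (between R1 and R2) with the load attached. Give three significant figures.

Below node A the series string R2+R3 = 940.0 Ω sits in parallel with the 1100 Ω load: 506.9 Ω.
V_A = 21.4 × 506.9/(8200 + 506.9) = 1.25 V.

V ≈ 1.25 V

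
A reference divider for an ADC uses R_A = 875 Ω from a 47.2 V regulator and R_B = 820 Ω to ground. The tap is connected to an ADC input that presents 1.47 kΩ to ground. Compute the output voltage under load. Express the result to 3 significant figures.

V_out ≈ 17.7 V

The load sits in parallel with R_B: R_B‖R_L = (820 × 1470) / (820 + 1470) = 526.4 Ω.
V_out = 47.2 × 526.4 / (875 + 526.4) = 47.2 × 526.4/1401 = 17.7 V.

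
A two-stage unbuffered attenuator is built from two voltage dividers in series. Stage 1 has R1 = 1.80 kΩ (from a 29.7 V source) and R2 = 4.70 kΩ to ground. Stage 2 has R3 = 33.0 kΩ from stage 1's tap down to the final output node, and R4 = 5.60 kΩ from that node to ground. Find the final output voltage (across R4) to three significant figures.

Stage 2 presents R3+R4 = 38.60 kΩ as a load on stage 1's tap.
Stage 1's lower leg becomes R2‖(R3+R4) = 4.190 kΩ, so V_mid = 29.7 × 4.190/5.990 = 20.77 V.
Stage 2 is itself unloaded: V_out = V_mid × R4/(R3+R4) = 20.77 × 5.60/38.60 = 3.01 V.

V_out ≈ 3.01 V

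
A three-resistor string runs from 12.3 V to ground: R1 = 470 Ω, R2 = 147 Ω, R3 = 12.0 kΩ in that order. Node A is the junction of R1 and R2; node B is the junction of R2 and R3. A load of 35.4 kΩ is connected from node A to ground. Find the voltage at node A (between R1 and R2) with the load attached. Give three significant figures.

V ≈ 11.7 V

Below node A the series string R2+R3 = 12150 Ω sits in parallel with the 35400 Ω load: 9044 Ω.
V_A = 12.3 × 9044/(470 + 9044) = 11.7 V.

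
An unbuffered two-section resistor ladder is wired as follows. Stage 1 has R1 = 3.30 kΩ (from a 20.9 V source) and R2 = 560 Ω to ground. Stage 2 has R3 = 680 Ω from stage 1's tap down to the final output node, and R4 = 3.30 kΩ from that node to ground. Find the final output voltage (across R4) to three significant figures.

Stage 2 presents R3+R4 = 3980 Ω as a load on stage 1's tap.
Stage 1's lower leg becomes R2‖(R3+R4) = 490.9 Ω, so V_mid = 20.9 × 490.9/3791 = 2.707 V.
Stage 2 is itself unloaded: V_out = V_mid × R4/(R3+R4) = 2.707 × 3300/3980 = 2.24 V.

V_out ≈ 2.24 V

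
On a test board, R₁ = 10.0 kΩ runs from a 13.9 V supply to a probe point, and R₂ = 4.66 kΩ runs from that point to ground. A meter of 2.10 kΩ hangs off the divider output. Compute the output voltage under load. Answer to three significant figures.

V_out ≈ 1.76 V

The load sits in parallel with R₂: R₂‖R_L = (4.66 × 2.10) / (4.66 + 2.10) = 1.448 kΩ.
V_out = 13.9 × 1.448 / (10.0 + 1.448) = 13.9 × 1.448/11.45 = 1.76 V.
(Unloaded it would have been 4.42 V.)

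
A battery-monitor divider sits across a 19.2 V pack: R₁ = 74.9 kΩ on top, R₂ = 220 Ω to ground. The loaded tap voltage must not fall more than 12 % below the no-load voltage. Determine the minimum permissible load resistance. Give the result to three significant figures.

R_L(min) ≈ 1.61 kΩ

Output resistance R_th = R₁‖R₂ = (74900 × 220)/75120 = 219.4 Ω.
The fractional drop is R_th/(R_th + R_L); requiring this ≤ 0.120 gives R_L ≥ R_th(1/0.120 − 1) = 219.4 × 7.333 = 1.61 kΩ.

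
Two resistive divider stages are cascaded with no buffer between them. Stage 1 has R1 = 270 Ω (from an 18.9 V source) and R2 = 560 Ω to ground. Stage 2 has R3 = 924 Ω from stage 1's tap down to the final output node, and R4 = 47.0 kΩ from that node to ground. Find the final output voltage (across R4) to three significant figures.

Stage 2 presents R3+R4 = 47920 Ω as a load on stage 1's tap.
Stage 1's lower leg becomes R2‖(R3+R4) = 553.5 Ω, so V_mid = 18.9 × 553.5/823.5 = 12.70 V.
Stage 2 is itself unloaded: V_out = V_mid × R4/(R3+R4) = 12.70 × 47000/47920 = 12.5 V.

V_out ≈ 12.5 V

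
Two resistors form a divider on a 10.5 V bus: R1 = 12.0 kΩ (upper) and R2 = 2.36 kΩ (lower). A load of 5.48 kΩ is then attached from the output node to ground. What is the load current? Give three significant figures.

R2‖R_L = 1.650 kΩ; V_out = 10.5 × 1.650/13.65 = 1.269 V.
I_L = V_out / R_L = 1.269 / 5.48 kΩ = 0.232 mA.

I_L ≈ 0.232 mA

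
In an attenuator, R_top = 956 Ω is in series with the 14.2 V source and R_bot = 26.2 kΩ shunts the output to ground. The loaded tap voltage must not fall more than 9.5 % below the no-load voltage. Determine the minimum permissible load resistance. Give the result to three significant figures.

R_L(min) ≈ 8.79 kΩ

Output resistance R_th = R_top‖R_bot = (956 × 26200)/27160 = 922.3 Ω.
The fractional drop is R_th/(R_th + R_L); requiring this ≤ 0.0950 gives R_L ≥ R_th(1/0.0950 − 1) = 922.3 × 9.526 = 8.79 kΩ.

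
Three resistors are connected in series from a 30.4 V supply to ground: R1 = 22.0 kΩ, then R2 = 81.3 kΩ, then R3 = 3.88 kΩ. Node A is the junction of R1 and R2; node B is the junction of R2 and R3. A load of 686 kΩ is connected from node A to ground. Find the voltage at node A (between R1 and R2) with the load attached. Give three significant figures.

Below node A the series string R2+R3 = 85.18 kΩ sits in parallel with the 686 kΩ load: 75.77 kΩ.
V_A = 30.4 × 75.77/(22.0 + 75.77) = 23.6 V.

V ≈ 23.6 V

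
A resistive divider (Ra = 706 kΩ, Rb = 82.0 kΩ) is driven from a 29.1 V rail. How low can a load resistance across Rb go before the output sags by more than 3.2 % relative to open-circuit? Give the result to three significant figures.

Output resistance R_th = Ra‖Rb = (706 × 82.0)/788.0 = 73.47 kΩ.
The fractional drop is R_th/(R_th + R_L); requiring this ≤ 0.0320 gives R_L ≥ R_th(1/0.0320 − 1) = 73.47 × 30.25 = 2.22 MΩ.

R_L(min) ≈ 2.22 MΩ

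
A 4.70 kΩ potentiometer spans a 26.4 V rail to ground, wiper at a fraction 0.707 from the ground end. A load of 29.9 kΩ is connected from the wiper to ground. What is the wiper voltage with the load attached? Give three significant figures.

V ≈ 18.1 V

The wiper splits the pot into (1−α)R = 1.377 kΩ above and αR = 3.323 kΩ below.
Lower section ‖ load = 2.991 kΩ.
V_wiper = 26.4 × 2.991/(1.377 + 2.991) = 18.1 V.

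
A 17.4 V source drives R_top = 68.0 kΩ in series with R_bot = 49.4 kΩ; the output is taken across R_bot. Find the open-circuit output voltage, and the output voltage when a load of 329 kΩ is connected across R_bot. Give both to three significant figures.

Unloaded: 7.32 V; loaded: 6.74 V

Open-circuit: V = 17.4 × 49.4/(68.0 + 49.4) = 7.32 V.
With the load, R_bot becomes R_bot‖R_L = 42.95 kΩ, so V = 17.4 × 42.95/111.0 = 6.74 V.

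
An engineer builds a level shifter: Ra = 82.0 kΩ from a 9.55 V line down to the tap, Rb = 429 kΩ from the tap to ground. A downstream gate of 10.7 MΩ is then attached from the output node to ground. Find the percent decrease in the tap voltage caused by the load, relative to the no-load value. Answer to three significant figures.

The divider's output (Thévenin) resistance is Ra‖Rb = 68.84 kΩ.
Fractional drop under load = R_th/(R_th + R_L) = 68.84 / (68.84 + 10700) = 0.006393.
So the output falls by 0.639 %.

0.639 %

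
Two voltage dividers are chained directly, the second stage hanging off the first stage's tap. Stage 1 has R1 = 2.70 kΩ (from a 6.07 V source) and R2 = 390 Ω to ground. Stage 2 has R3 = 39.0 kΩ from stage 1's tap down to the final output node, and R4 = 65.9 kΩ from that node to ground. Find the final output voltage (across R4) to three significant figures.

V_out ≈ 0.480 V

Stage 2 presents R3+R4 = 104900 Ω as a load on stage 1's tap.
Stage 1's lower leg becomes R2‖(R3+R4) = 388.6 Ω, so V_mid = 6.07 × 388.6/3089 = 0.7636 V.
Stage 2 is itself unloaded: V_out = V_mid × R4/(R3+R4) = 0.7636 × 65900/104900 = 0.480 V.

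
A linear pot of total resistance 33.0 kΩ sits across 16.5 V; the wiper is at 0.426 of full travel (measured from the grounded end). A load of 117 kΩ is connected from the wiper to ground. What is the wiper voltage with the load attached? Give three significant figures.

V ≈ 6.58 V

The wiper splits the pot into (1−α)R = 18.94 kΩ above and αR = 14.06 kΩ below.
Lower section ‖ load = 12.55 kΩ.
V_wiper = 16.5 × 12.55/(18.94 + 12.55) = 6.58 V.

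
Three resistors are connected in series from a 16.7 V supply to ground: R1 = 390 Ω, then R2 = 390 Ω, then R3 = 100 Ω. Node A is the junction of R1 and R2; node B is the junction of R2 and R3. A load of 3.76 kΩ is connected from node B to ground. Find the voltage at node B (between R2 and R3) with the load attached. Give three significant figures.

V ≈ 1.85 V

At node B, R3 is in parallel with the load: R3‖R_L = 97.41 Ω.
Below node A the resistance is R2 + (R3‖R_L) = 487.4 Ω, so V_A = 16.7 × 487.4/877.4 = 9.277 V.
Then V_B = V_A × (R3‖R_L)/(R2 + R3‖R_L) = 9.277 × 97.41/487.4 = 1.85 V.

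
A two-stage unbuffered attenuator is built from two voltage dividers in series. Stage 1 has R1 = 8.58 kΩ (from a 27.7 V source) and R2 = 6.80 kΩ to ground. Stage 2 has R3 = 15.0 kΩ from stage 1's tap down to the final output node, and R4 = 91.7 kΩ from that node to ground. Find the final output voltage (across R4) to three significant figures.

V_out ≈ 10.2 V

Stage 2 presents R3+R4 = 106.7 kΩ as a load on stage 1's tap.
Stage 1's lower leg becomes R2‖(R3+R4) = 6.393 kΩ, so V_mid = 27.7 × 6.393/14.97 = 11.83 V.
Stage 2 is itself unloaded: V_out = V_mid × R4/(R3+R4) = 11.83 × 91.7/106.7 = 10.2 V.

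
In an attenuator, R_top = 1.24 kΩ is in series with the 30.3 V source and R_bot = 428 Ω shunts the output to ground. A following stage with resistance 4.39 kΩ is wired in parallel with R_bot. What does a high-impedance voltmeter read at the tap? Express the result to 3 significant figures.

V_out ≈ 7.25 V

The load sits in parallel with R_bot: R_bot‖R_L = (428 × 4390) / (428 + 4390) = 390.0 Ω.
V_out = 30.3 × 390.0 / (1240 + 390.0) = 30.3 × 390.0/1630 = 7.25 V.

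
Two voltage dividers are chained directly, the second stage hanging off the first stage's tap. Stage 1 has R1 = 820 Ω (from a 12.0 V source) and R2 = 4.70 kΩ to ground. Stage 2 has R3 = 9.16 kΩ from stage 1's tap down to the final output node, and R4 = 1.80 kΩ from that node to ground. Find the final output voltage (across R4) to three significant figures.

Stage 2 presents R3+R4 = 10960 Ω as a load on stage 1's tap.
Stage 1's lower leg becomes R2‖(R3+R4) = 3289 Ω, so V_mid = 12.0 × 3289/4109 = 9.605 V.
Stage 2 is itself unloaded: V_out = V_mid × R4/(R3+R4) = 9.605 × 1800/10960 = 1.58 V.

V_out ≈ 1.58 V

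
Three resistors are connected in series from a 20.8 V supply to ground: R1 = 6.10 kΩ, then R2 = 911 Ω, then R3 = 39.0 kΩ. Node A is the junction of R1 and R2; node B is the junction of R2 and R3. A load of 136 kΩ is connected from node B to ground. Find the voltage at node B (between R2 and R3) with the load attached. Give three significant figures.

V ≈ 16.9 V

At node B, R3 is in parallel with the load: R3‖R_L = 30310 Ω.
Below node A the resistance is R2 + (R3‖R_L) = 31220 Ω, so V_A = 20.8 × 31220/37320 = 17.40 V.
Then V_B = V_A × (R3‖R_L)/(R2 + R3‖R_L) = 17.40 × 30310/31220 = 16.9 V.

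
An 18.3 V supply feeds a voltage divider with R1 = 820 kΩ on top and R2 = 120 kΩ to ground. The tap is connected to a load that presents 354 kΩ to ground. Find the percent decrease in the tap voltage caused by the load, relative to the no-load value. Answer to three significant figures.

22.8 %

The divider's output (Thévenin) resistance is R1‖R2 = 104.7 kΩ.
Fractional drop under load = R_th/(R_th + R_L) = 104.7 / (104.7 + 354) = 0.2282.
So the output falls by 22.8 %.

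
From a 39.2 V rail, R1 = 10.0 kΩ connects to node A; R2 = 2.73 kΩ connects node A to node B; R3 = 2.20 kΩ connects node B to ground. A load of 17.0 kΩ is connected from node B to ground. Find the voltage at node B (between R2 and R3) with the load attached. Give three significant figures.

V ≈ 5.20 V

At node B, R3 is in parallel with the load: R3‖R_L = 1.948 kΩ.
Below node A the resistance is R2 + (R3‖R_L) = 4.678 kΩ, so V_A = 39.2 × 4.678/14.68 = 12.49 V.
Then V_B = V_A × (R3‖R_L)/(R2 + R3‖R_L) = 12.49 × 1.948/4.678 = 5.20 V.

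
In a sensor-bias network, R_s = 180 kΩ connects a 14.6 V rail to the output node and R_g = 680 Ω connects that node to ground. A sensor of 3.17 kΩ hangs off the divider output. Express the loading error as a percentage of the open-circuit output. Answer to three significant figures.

Unloaded V = 14.6 × 680/180700 = 0.05495 V.
Loaded: R_g‖R_L = 559.9 Ω, giving V = 14.6 × 559.9/180600 = 0.04527 V.
Drop = (0.05495 − 0.04527) / 0.05495 = 17.6 %.

17.6 %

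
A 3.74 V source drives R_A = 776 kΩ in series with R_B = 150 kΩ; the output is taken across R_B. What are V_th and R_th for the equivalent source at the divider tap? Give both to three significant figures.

V_th = 0.606 V, R_th = 126 kΩ

V_th is the open-circuit tap voltage: 3.74 × 150/(776 + 150) = 0.606 V.
With the supply zeroed, R_A and R_B appear in parallel from the tap: R_th = R_A‖R_B = (776 × 150)/926.0 = 126 kΩ.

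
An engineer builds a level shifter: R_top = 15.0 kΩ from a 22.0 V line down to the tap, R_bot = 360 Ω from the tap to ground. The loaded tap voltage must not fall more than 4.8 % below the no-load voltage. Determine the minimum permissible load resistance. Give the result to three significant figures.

R_L(min) ≈ 6.97 kΩ

Output resistance R_th = R_top‖R_bot = (15000 × 360)/15360 = 351.6 Ω.
The fractional drop is R_th/(R_th + R_L); requiring this ≤ 0.0480 gives R_L ≥ R_th(1/0.0480 − 1) = 351.6 × 19.83 = 6.97 kΩ.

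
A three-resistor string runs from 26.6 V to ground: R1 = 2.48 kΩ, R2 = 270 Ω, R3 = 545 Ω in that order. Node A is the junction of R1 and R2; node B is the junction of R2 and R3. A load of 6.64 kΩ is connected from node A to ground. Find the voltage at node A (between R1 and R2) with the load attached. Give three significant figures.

V ≈ 6.02 V

Below node A the series string R2+R3 = 815.0 Ω sits in parallel with the 6640 Ω load: 725.9 Ω.
V_A = 26.6 × 725.9/(2480 + 725.9) = 6.02 V.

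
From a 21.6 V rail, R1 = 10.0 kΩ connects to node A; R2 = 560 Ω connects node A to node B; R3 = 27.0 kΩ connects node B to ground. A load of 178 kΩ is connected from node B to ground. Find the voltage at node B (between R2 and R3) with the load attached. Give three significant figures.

V ≈ 14.9 V

At node B, R3 is in parallel with the load: R3‖R_L = 23440 Ω.
Below node A the resistance is R2 + (R3‖R_L) = 24000 Ω, so V_A = 21.6 × 24000/34000 = 15.25 V.
Then V_B = V_A × (R3‖R_L)/(R2 + R3‖R_L) = 15.25 × 23440/24000 = 14.9 V.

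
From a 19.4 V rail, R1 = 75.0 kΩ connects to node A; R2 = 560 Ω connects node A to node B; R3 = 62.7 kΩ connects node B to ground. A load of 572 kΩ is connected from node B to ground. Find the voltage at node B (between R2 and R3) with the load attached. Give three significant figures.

At node B, R3 is in parallel with the load: R3‖R_L = 56510 Ω.
Below node A the resistance is R2 + (R3‖R_L) = 57070 Ω, so V_A = 19.4 × 57070/132100 = 8.383 V.
Then V_B = V_A × (R3‖R_L)/(R2 + R3‖R_L) = 8.383 × 56510/57070 = 8.30 V.

V ≈ 8.30 V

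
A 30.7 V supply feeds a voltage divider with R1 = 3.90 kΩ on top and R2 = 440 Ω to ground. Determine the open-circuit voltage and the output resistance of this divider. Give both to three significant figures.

V_th = 3.11 V, R_th = 395 Ω

V_th is the open-circuit tap voltage: 30.7 × 440/(3900 + 440) = 3.11 V.
With the supply zeroed, R1 and R2 appear in parallel from the tap: R_th = R1‖R2 = (3900 × 440)/4340 = 395 Ω.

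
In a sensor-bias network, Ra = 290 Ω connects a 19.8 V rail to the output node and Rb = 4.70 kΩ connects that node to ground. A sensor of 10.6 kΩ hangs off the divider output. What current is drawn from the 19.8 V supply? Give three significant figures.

Rb‖R_L = 3256 Ω, so the source sees Ra + Rb‖R_L = 3546 Ω.
I = 19.8 V / 3546 Ω = 5.58 mA.

I ≈ 5.58 mA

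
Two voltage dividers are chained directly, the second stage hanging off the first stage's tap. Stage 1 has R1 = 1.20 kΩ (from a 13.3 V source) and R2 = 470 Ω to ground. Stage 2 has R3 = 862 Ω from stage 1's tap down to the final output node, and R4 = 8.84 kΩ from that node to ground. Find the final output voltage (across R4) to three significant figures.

Stage 2 presents R3+R4 = 9702 Ω as a load on stage 1's tap.
Stage 1's lower leg becomes R2‖(R3+R4) = 448.3 Ω, so V_mid = 13.3 × 448.3/1648 = 3.617 V.
Stage 2 is itself unloaded: V_out = V_mid × R4/(R3+R4) = 3.617 × 8840/9702 = 3.30 V.

V_out ≈ 3.30 V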